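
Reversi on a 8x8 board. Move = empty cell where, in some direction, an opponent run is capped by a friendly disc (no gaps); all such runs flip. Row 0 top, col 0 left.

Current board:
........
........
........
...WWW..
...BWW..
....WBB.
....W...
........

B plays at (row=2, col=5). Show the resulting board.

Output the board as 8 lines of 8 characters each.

Place B at (2,5); scan 8 dirs for brackets.
Dir NW: first cell '.' (not opp) -> no flip
Dir N: first cell '.' (not opp) -> no flip
Dir NE: first cell '.' (not opp) -> no flip
Dir W: first cell '.' (not opp) -> no flip
Dir E: first cell '.' (not opp) -> no flip
Dir SW: opp run (3,4) capped by B -> flip
Dir S: opp run (3,5) (4,5) capped by B -> flip
Dir SE: first cell '.' (not opp) -> no flip
All flips: (3,4) (3,5) (4,5)

Answer: ........
........
.....B..
...WBB..
...BWB..
....WBB.
....W...
........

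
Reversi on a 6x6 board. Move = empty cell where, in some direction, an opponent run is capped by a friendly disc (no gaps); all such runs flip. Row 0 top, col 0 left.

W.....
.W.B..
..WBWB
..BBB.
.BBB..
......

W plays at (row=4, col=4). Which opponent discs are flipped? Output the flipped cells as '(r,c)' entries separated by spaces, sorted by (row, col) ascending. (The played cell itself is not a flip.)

Dir NW: opp run (3,3) capped by W -> flip
Dir N: opp run (3,4) capped by W -> flip
Dir NE: first cell '.' (not opp) -> no flip
Dir W: opp run (4,3) (4,2) (4,1), next='.' -> no flip
Dir E: first cell '.' (not opp) -> no flip
Dir SW: first cell '.' (not opp) -> no flip
Dir S: first cell '.' (not opp) -> no flip
Dir SE: first cell '.' (not opp) -> no flip

Answer: (3,3) (3,4)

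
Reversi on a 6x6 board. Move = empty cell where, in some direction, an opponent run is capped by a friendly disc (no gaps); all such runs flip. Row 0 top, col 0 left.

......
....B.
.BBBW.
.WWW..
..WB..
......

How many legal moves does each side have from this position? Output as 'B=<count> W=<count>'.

Answer: B=6 W=10

Derivation:
-- B to move --
(1,3): no bracket -> illegal
(1,5): no bracket -> illegal
(2,0): no bracket -> illegal
(2,5): flips 1 -> legal
(3,0): no bracket -> illegal
(3,4): flips 1 -> legal
(3,5): no bracket -> illegal
(4,0): flips 1 -> legal
(4,1): flips 3 -> legal
(4,4): flips 1 -> legal
(5,1): no bracket -> illegal
(5,2): flips 2 -> legal
(5,3): no bracket -> illegal
B mobility = 6
-- W to move --
(0,3): no bracket -> illegal
(0,4): flips 1 -> legal
(0,5): flips 2 -> legal
(1,0): flips 1 -> legal
(1,1): flips 2 -> legal
(1,2): flips 1 -> legal
(1,3): flips 2 -> legal
(1,5): no bracket -> illegal
(2,0): flips 3 -> legal
(2,5): no bracket -> illegal
(3,0): no bracket -> illegal
(3,4): no bracket -> illegal
(4,4): flips 1 -> legal
(5,2): no bracket -> illegal
(5,3): flips 1 -> legal
(5,4): flips 1 -> legal
W mobility = 10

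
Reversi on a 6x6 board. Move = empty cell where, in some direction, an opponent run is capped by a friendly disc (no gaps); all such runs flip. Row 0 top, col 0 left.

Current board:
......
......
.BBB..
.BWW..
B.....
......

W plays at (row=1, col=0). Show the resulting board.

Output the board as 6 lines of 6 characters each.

Answer: ......
W.....
.WBB..
.BWW..
B.....
......

Derivation:
Place W at (1,0); scan 8 dirs for brackets.
Dir NW: edge -> no flip
Dir N: first cell '.' (not opp) -> no flip
Dir NE: first cell '.' (not opp) -> no flip
Dir W: edge -> no flip
Dir E: first cell '.' (not opp) -> no flip
Dir SW: edge -> no flip
Dir S: first cell '.' (not opp) -> no flip
Dir SE: opp run (2,1) capped by W -> flip
All flips: (2,1)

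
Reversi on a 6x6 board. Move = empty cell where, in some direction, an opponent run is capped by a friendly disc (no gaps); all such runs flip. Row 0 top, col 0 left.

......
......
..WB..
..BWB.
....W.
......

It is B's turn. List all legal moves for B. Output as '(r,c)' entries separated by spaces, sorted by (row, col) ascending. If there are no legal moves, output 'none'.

(1,1): no bracket -> illegal
(1,2): flips 1 -> legal
(1,3): no bracket -> illegal
(2,1): flips 1 -> legal
(2,4): no bracket -> illegal
(3,1): no bracket -> illegal
(3,5): no bracket -> illegal
(4,2): no bracket -> illegal
(4,3): flips 1 -> legal
(4,5): no bracket -> illegal
(5,3): no bracket -> illegal
(5,4): flips 1 -> legal
(5,5): no bracket -> illegal

Answer: (1,2) (2,1) (4,3) (5,4)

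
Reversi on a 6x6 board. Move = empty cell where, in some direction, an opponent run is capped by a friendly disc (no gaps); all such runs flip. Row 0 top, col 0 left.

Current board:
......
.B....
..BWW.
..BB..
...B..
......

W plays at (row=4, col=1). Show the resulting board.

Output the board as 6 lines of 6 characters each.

Answer: ......
.B....
..BWW.
..WB..
.W.B..
......

Derivation:
Place W at (4,1); scan 8 dirs for brackets.
Dir NW: first cell '.' (not opp) -> no flip
Dir N: first cell '.' (not opp) -> no flip
Dir NE: opp run (3,2) capped by W -> flip
Dir W: first cell '.' (not opp) -> no flip
Dir E: first cell '.' (not opp) -> no flip
Dir SW: first cell '.' (not opp) -> no flip
Dir S: first cell '.' (not opp) -> no flip
Dir SE: first cell '.' (not opp) -> no flip
All flips: (3,2)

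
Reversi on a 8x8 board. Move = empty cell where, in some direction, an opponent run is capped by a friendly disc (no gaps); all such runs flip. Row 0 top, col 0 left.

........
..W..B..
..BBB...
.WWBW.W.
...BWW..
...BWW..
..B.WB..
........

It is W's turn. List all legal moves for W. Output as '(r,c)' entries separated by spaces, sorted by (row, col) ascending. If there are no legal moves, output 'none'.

(0,4): no bracket -> illegal
(0,5): no bracket -> illegal
(0,6): no bracket -> illegal
(1,1): flips 2 -> legal
(1,3): flips 1 -> legal
(1,4): flips 2 -> legal
(1,6): no bracket -> illegal
(2,1): no bracket -> illegal
(2,5): no bracket -> illegal
(2,6): no bracket -> illegal
(3,5): no bracket -> illegal
(4,2): flips 2 -> legal
(5,1): no bracket -> illegal
(5,2): flips 2 -> legal
(5,6): no bracket -> illegal
(6,1): no bracket -> illegal
(6,3): no bracket -> illegal
(6,6): flips 1 -> legal
(7,1): flips 2 -> legal
(7,2): no bracket -> illegal
(7,3): no bracket -> illegal
(7,4): no bracket -> illegal
(7,5): flips 1 -> legal
(7,6): flips 1 -> legal

Answer: (1,1) (1,3) (1,4) (4,2) (5,2) (6,6) (7,1) (7,5) (7,6)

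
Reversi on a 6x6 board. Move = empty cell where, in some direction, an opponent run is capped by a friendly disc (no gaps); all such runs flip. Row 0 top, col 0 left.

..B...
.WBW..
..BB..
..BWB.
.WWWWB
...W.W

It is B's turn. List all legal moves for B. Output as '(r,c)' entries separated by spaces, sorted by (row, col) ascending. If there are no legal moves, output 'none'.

Answer: (0,0) (0,3) (0,4) (1,0) (1,4) (2,0) (2,4) (4,0) (5,0) (5,2) (5,4)

Derivation:
(0,0): flips 1 -> legal
(0,1): no bracket -> illegal
(0,3): flips 1 -> legal
(0,4): flips 1 -> legal
(1,0): flips 1 -> legal
(1,4): flips 1 -> legal
(2,0): flips 1 -> legal
(2,1): no bracket -> illegal
(2,4): flips 1 -> legal
(3,0): no bracket -> illegal
(3,1): no bracket -> illegal
(3,5): no bracket -> illegal
(4,0): flips 4 -> legal
(5,0): flips 1 -> legal
(5,1): no bracket -> illegal
(5,2): flips 2 -> legal
(5,4): flips 2 -> legal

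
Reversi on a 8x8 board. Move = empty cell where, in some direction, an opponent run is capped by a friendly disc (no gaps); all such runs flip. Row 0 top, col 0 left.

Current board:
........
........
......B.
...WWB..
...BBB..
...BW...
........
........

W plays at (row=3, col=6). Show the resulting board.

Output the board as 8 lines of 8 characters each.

Answer: ........
........
......B.
...WWWW.
...BBW..
...BW...
........
........

Derivation:
Place W at (3,6); scan 8 dirs for brackets.
Dir NW: first cell '.' (not opp) -> no flip
Dir N: opp run (2,6), next='.' -> no flip
Dir NE: first cell '.' (not opp) -> no flip
Dir W: opp run (3,5) capped by W -> flip
Dir E: first cell '.' (not opp) -> no flip
Dir SW: opp run (4,5) capped by W -> flip
Dir S: first cell '.' (not opp) -> no flip
Dir SE: first cell '.' (not opp) -> no flip
All flips: (3,5) (4,5)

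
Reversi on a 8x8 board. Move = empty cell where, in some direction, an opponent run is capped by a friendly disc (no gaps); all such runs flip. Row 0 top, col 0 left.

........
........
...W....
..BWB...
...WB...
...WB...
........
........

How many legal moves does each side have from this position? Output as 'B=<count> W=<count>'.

Answer: B=6 W=8

Derivation:
-- B to move --
(1,2): flips 1 -> legal
(1,3): no bracket -> illegal
(1,4): flips 1 -> legal
(2,2): flips 1 -> legal
(2,4): no bracket -> illegal
(4,2): flips 1 -> legal
(5,2): flips 2 -> legal
(6,2): flips 1 -> legal
(6,3): no bracket -> illegal
(6,4): no bracket -> illegal
B mobility = 6
-- W to move --
(2,1): flips 1 -> legal
(2,2): no bracket -> illegal
(2,4): no bracket -> illegal
(2,5): flips 1 -> legal
(3,1): flips 1 -> legal
(3,5): flips 2 -> legal
(4,1): flips 1 -> legal
(4,2): no bracket -> illegal
(4,5): flips 2 -> legal
(5,5): flips 2 -> legal
(6,3): no bracket -> illegal
(6,4): no bracket -> illegal
(6,5): flips 1 -> legal
W mobility = 8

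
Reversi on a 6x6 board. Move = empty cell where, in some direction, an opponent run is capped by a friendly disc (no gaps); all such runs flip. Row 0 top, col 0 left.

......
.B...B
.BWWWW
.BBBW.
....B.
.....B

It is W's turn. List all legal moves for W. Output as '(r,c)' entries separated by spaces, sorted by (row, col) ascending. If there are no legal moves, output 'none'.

Answer: (0,0) (0,5) (2,0) (3,0) (4,0) (4,1) (4,2) (4,3) (5,4)

Derivation:
(0,0): flips 1 -> legal
(0,1): no bracket -> illegal
(0,2): no bracket -> illegal
(0,4): no bracket -> illegal
(0,5): flips 1 -> legal
(1,0): no bracket -> illegal
(1,2): no bracket -> illegal
(1,4): no bracket -> illegal
(2,0): flips 1 -> legal
(3,0): flips 3 -> legal
(3,5): no bracket -> illegal
(4,0): flips 1 -> legal
(4,1): flips 1 -> legal
(4,2): flips 2 -> legal
(4,3): flips 1 -> legal
(4,5): no bracket -> illegal
(5,3): no bracket -> illegal
(5,4): flips 1 -> legal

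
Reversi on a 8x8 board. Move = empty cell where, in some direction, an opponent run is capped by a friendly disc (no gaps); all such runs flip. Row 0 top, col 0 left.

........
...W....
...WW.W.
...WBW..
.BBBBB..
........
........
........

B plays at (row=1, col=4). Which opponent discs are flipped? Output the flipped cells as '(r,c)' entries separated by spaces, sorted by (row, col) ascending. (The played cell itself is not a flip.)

Answer: (2,4)

Derivation:
Dir NW: first cell '.' (not opp) -> no flip
Dir N: first cell '.' (not opp) -> no flip
Dir NE: first cell '.' (not opp) -> no flip
Dir W: opp run (1,3), next='.' -> no flip
Dir E: first cell '.' (not opp) -> no flip
Dir SW: opp run (2,3), next='.' -> no flip
Dir S: opp run (2,4) capped by B -> flip
Dir SE: first cell '.' (not opp) -> no flip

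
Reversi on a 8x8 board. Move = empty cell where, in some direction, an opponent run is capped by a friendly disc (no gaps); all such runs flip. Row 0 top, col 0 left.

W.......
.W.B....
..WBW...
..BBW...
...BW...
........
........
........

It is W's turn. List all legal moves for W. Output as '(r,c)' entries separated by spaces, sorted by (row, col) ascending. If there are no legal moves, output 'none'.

(0,2): flips 1 -> legal
(0,3): no bracket -> illegal
(0,4): flips 1 -> legal
(1,2): flips 1 -> legal
(1,4): no bracket -> illegal
(2,1): no bracket -> illegal
(3,1): flips 2 -> legal
(4,1): no bracket -> illegal
(4,2): flips 3 -> legal
(5,2): flips 1 -> legal
(5,3): no bracket -> illegal
(5,4): no bracket -> illegal

Answer: (0,2) (0,4) (1,2) (3,1) (4,2) (5,2)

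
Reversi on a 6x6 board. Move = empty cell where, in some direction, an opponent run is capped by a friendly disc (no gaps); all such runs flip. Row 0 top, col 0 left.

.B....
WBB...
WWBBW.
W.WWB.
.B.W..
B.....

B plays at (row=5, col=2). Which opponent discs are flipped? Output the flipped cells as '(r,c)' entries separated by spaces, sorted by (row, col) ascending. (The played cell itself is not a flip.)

Answer: (4,3)

Derivation:
Dir NW: first cell 'B' (not opp) -> no flip
Dir N: first cell '.' (not opp) -> no flip
Dir NE: opp run (4,3) capped by B -> flip
Dir W: first cell '.' (not opp) -> no flip
Dir E: first cell '.' (not opp) -> no flip
Dir SW: edge -> no flip
Dir S: edge -> no flip
Dir SE: edge -> no flip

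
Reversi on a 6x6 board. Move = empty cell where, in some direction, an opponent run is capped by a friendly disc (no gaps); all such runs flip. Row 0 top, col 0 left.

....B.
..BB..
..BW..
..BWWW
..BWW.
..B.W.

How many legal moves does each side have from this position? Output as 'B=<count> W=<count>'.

Answer: B=6 W=7

Derivation:
-- B to move --
(1,4): flips 1 -> legal
(2,4): flips 2 -> legal
(2,5): flips 2 -> legal
(4,5): flips 4 -> legal
(5,3): flips 3 -> legal
(5,5): flips 2 -> legal
B mobility = 6
-- W to move --
(0,1): flips 1 -> legal
(0,2): no bracket -> illegal
(0,3): flips 1 -> legal
(0,5): no bracket -> illegal
(1,1): flips 1 -> legal
(1,4): no bracket -> illegal
(1,5): no bracket -> illegal
(2,1): flips 2 -> legal
(2,4): no bracket -> illegal
(3,1): flips 1 -> legal
(4,1): flips 2 -> legal
(5,1): flips 1 -> legal
(5,3): no bracket -> illegal
W mobility = 7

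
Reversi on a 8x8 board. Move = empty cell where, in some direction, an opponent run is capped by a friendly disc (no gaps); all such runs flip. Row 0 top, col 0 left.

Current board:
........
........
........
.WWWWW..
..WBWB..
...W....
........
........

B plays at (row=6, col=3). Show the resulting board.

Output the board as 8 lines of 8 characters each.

Answer: ........
........
........
.WWWWW..
..WBWB..
...B....
...B....
........

Derivation:
Place B at (6,3); scan 8 dirs for brackets.
Dir NW: first cell '.' (not opp) -> no flip
Dir N: opp run (5,3) capped by B -> flip
Dir NE: first cell '.' (not opp) -> no flip
Dir W: first cell '.' (not opp) -> no flip
Dir E: first cell '.' (not opp) -> no flip
Dir SW: first cell '.' (not opp) -> no flip
Dir S: first cell '.' (not opp) -> no flip
Dir SE: first cell '.' (not opp) -> no flip
All flips: (5,3)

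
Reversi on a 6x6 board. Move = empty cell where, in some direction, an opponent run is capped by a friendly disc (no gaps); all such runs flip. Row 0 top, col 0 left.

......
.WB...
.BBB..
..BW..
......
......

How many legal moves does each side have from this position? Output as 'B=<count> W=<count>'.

Answer: B=6 W=2

Derivation:
-- B to move --
(0,0): flips 1 -> legal
(0,1): flips 1 -> legal
(0,2): no bracket -> illegal
(1,0): flips 1 -> legal
(2,0): no bracket -> illegal
(2,4): no bracket -> illegal
(3,4): flips 1 -> legal
(4,2): no bracket -> illegal
(4,3): flips 1 -> legal
(4,4): flips 1 -> legal
B mobility = 6
-- W to move --
(0,1): no bracket -> illegal
(0,2): no bracket -> illegal
(0,3): no bracket -> illegal
(1,0): no bracket -> illegal
(1,3): flips 2 -> legal
(1,4): no bracket -> illegal
(2,0): no bracket -> illegal
(2,4): no bracket -> illegal
(3,0): no bracket -> illegal
(3,1): flips 2 -> legal
(3,4): no bracket -> illegal
(4,1): no bracket -> illegal
(4,2): no bracket -> illegal
(4,3): no bracket -> illegal
W mobility = 2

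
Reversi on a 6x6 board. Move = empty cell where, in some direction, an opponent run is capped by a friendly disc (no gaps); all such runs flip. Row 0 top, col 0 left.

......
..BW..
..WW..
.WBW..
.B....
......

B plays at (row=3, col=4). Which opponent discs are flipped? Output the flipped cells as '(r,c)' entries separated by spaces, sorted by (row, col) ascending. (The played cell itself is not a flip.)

Dir NW: opp run (2,3) capped by B -> flip
Dir N: first cell '.' (not opp) -> no flip
Dir NE: first cell '.' (not opp) -> no flip
Dir W: opp run (3,3) capped by B -> flip
Dir E: first cell '.' (not opp) -> no flip
Dir SW: first cell '.' (not opp) -> no flip
Dir S: first cell '.' (not opp) -> no flip
Dir SE: first cell '.' (not opp) -> no flip

Answer: (2,3) (3,3)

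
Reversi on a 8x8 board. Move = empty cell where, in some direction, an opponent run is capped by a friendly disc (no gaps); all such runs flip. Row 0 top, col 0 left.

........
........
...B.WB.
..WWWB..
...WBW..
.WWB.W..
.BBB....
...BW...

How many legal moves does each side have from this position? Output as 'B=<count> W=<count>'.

-- B to move --
(1,4): no bracket -> illegal
(1,5): flips 1 -> legal
(1,6): flips 4 -> legal
(2,1): no bracket -> illegal
(2,2): flips 1 -> legal
(2,4): flips 2 -> legal
(3,1): flips 3 -> legal
(3,6): no bracket -> illegal
(4,0): flips 1 -> legal
(4,1): flips 3 -> legal
(4,2): flips 2 -> legal
(4,6): flips 1 -> legal
(5,0): flips 2 -> legal
(5,4): no bracket -> illegal
(5,6): flips 2 -> legal
(6,0): no bracket -> illegal
(6,4): no bracket -> illegal
(6,5): flips 2 -> legal
(6,6): flips 1 -> legal
(7,5): flips 1 -> legal
B mobility = 14
-- W to move --
(1,2): flips 1 -> legal
(1,3): flips 1 -> legal
(1,4): flips 1 -> legal
(1,5): no bracket -> illegal
(1,6): no bracket -> illegal
(1,7): no bracket -> illegal
(2,2): no bracket -> illegal
(2,4): no bracket -> illegal
(2,7): flips 1 -> legal
(3,6): flips 1 -> legal
(3,7): no bracket -> illegal
(4,2): no bracket -> illegal
(4,6): no bracket -> illegal
(5,0): no bracket -> illegal
(5,4): flips 2 -> legal
(6,0): no bracket -> illegal
(6,4): no bracket -> illegal
(7,0): flips 1 -> legal
(7,1): flips 1 -> legal
(7,2): flips 2 -> legal
W mobility = 9

Answer: B=14 W=9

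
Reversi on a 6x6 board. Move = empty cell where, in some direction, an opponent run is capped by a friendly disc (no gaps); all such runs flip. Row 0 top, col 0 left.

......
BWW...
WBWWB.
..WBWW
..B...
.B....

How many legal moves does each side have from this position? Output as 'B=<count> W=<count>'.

-- B to move --
(0,0): flips 2 -> legal
(0,1): flips 1 -> legal
(0,2): flips 3 -> legal
(0,3): flips 1 -> legal
(1,3): flips 3 -> legal
(1,4): no bracket -> illegal
(2,5): no bracket -> illegal
(3,0): flips 1 -> legal
(3,1): flips 1 -> legal
(4,1): no bracket -> illegal
(4,3): flips 1 -> legal
(4,4): flips 1 -> legal
(4,5): no bracket -> illegal
B mobility = 9
-- W to move --
(0,0): flips 1 -> legal
(0,1): no bracket -> illegal
(1,3): flips 1 -> legal
(1,4): flips 1 -> legal
(1,5): no bracket -> illegal
(2,5): flips 1 -> legal
(3,0): flips 1 -> legal
(3,1): flips 1 -> legal
(4,0): no bracket -> illegal
(4,1): no bracket -> illegal
(4,3): flips 1 -> legal
(4,4): flips 1 -> legal
(5,0): no bracket -> illegal
(5,2): flips 1 -> legal
(5,3): no bracket -> illegal
W mobility = 9

Answer: B=9 W=9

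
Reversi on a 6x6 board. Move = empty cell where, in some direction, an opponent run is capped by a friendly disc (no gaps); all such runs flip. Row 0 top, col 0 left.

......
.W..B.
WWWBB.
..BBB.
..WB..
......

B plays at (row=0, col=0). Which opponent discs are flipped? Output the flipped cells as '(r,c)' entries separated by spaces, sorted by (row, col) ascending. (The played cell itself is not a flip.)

Dir NW: edge -> no flip
Dir N: edge -> no flip
Dir NE: edge -> no flip
Dir W: edge -> no flip
Dir E: first cell '.' (not opp) -> no flip
Dir SW: edge -> no flip
Dir S: first cell '.' (not opp) -> no flip
Dir SE: opp run (1,1) (2,2) capped by B -> flip

Answer: (1,1) (2,2)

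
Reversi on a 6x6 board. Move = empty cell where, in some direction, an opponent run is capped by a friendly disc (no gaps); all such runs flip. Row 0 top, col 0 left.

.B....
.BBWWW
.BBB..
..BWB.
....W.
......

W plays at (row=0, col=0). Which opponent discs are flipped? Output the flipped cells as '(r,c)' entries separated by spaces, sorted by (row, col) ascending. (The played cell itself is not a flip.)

Answer: (1,1) (2,2)

Derivation:
Dir NW: edge -> no flip
Dir N: edge -> no flip
Dir NE: edge -> no flip
Dir W: edge -> no flip
Dir E: opp run (0,1), next='.' -> no flip
Dir SW: edge -> no flip
Dir S: first cell '.' (not opp) -> no flip
Dir SE: opp run (1,1) (2,2) capped by W -> flip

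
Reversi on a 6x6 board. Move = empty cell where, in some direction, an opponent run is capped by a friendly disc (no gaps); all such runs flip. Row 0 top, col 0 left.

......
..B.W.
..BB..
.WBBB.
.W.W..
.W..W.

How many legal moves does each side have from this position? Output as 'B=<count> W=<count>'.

-- B to move --
(0,3): no bracket -> illegal
(0,4): no bracket -> illegal
(0,5): flips 1 -> legal
(1,3): no bracket -> illegal
(1,5): no bracket -> illegal
(2,0): no bracket -> illegal
(2,1): no bracket -> illegal
(2,4): no bracket -> illegal
(2,5): no bracket -> illegal
(3,0): flips 1 -> legal
(4,0): flips 1 -> legal
(4,2): no bracket -> illegal
(4,4): no bracket -> illegal
(4,5): no bracket -> illegal
(5,0): flips 1 -> legal
(5,2): flips 1 -> legal
(5,3): flips 1 -> legal
(5,5): no bracket -> illegal
B mobility = 6
-- W to move --
(0,1): no bracket -> illegal
(0,2): no bracket -> illegal
(0,3): no bracket -> illegal
(1,1): no bracket -> illegal
(1,3): flips 3 -> legal
(2,1): flips 1 -> legal
(2,4): no bracket -> illegal
(2,5): flips 1 -> legal
(3,5): flips 3 -> legal
(4,2): no bracket -> illegal
(4,4): no bracket -> illegal
(4,5): no bracket -> illegal
W mobility = 4

Answer: B=6 W=4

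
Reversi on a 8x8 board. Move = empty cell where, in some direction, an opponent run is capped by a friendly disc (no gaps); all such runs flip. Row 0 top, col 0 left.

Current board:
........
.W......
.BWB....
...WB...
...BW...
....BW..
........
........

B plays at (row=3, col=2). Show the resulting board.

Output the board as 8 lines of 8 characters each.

Place B at (3,2); scan 8 dirs for brackets.
Dir NW: first cell 'B' (not opp) -> no flip
Dir N: opp run (2,2), next='.' -> no flip
Dir NE: first cell 'B' (not opp) -> no flip
Dir W: first cell '.' (not opp) -> no flip
Dir E: opp run (3,3) capped by B -> flip
Dir SW: first cell '.' (not opp) -> no flip
Dir S: first cell '.' (not opp) -> no flip
Dir SE: first cell 'B' (not opp) -> no flip
All flips: (3,3)

Answer: ........
.W......
.BWB....
..BBB...
...BW...
....BW..
........
........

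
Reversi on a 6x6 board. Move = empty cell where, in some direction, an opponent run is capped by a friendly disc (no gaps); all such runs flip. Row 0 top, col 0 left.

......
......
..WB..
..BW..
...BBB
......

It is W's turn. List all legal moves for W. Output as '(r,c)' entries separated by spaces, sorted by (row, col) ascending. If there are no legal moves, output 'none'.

(1,2): no bracket -> illegal
(1,3): flips 1 -> legal
(1,4): no bracket -> illegal
(2,1): no bracket -> illegal
(2,4): flips 1 -> legal
(3,1): flips 1 -> legal
(3,4): no bracket -> illegal
(3,5): no bracket -> illegal
(4,1): no bracket -> illegal
(4,2): flips 1 -> legal
(5,2): no bracket -> illegal
(5,3): flips 1 -> legal
(5,4): no bracket -> illegal
(5,5): flips 1 -> legal

Answer: (1,3) (2,4) (3,1) (4,2) (5,3) (5,5)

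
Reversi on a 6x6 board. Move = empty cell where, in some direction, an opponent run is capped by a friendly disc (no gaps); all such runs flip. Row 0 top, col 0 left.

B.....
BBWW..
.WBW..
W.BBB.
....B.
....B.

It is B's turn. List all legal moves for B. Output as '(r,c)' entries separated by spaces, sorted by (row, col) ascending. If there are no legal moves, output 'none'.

(0,1): flips 2 -> legal
(0,2): flips 1 -> legal
(0,3): flips 2 -> legal
(0,4): flips 1 -> legal
(1,4): flips 3 -> legal
(2,0): flips 1 -> legal
(2,4): flips 1 -> legal
(3,1): flips 1 -> legal
(4,0): no bracket -> illegal
(4,1): no bracket -> illegal

Answer: (0,1) (0,2) (0,3) (0,4) (1,4) (2,0) (2,4) (3,1)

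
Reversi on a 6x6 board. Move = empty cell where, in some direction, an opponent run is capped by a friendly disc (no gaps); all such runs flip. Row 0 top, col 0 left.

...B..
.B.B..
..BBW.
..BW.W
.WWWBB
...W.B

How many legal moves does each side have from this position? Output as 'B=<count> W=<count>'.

-- B to move --
(1,4): no bracket -> illegal
(1,5): no bracket -> illegal
(2,5): flips 2 -> legal
(3,0): no bracket -> illegal
(3,1): no bracket -> illegal
(3,4): flips 1 -> legal
(4,0): flips 3 -> legal
(5,0): flips 1 -> legal
(5,1): no bracket -> illegal
(5,2): flips 1 -> legal
(5,4): flips 1 -> legal
B mobility = 6
-- W to move --
(0,0): flips 2 -> legal
(0,1): no bracket -> illegal
(0,2): flips 1 -> legal
(0,4): no bracket -> illegal
(1,0): no bracket -> illegal
(1,2): flips 2 -> legal
(1,4): flips 2 -> legal
(2,0): no bracket -> illegal
(2,1): flips 3 -> legal
(3,1): flips 1 -> legal
(3,4): no bracket -> illegal
(5,4): no bracket -> illegal
W mobility = 6

Answer: B=6 W=6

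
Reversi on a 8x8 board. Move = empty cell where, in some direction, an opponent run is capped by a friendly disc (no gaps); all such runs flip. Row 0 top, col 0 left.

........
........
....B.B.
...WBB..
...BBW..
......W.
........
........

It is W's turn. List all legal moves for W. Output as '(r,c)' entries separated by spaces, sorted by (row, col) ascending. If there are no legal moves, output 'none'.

(1,3): no bracket -> illegal
(1,4): no bracket -> illegal
(1,5): flips 1 -> legal
(1,6): no bracket -> illegal
(1,7): no bracket -> illegal
(2,3): flips 1 -> legal
(2,5): flips 1 -> legal
(2,7): no bracket -> illegal
(3,2): no bracket -> illegal
(3,6): flips 2 -> legal
(3,7): no bracket -> illegal
(4,2): flips 2 -> legal
(4,6): no bracket -> illegal
(5,2): no bracket -> illegal
(5,3): flips 1 -> legal
(5,4): no bracket -> illegal
(5,5): flips 1 -> legal

Answer: (1,5) (2,3) (2,5) (3,6) (4,2) (5,3) (5,5)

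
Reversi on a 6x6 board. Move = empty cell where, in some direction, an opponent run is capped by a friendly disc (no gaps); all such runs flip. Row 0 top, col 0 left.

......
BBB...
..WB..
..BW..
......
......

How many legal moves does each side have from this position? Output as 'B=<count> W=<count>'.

Answer: B=4 W=6

Derivation:
-- B to move --
(1,3): no bracket -> illegal
(2,1): flips 1 -> legal
(2,4): no bracket -> illegal
(3,1): no bracket -> illegal
(3,4): flips 1 -> legal
(4,2): no bracket -> illegal
(4,3): flips 1 -> legal
(4,4): flips 2 -> legal
B mobility = 4
-- W to move --
(0,0): flips 1 -> legal
(0,1): no bracket -> illegal
(0,2): flips 1 -> legal
(0,3): no bracket -> illegal
(1,3): flips 1 -> legal
(1,4): no bracket -> illegal
(2,0): no bracket -> illegal
(2,1): no bracket -> illegal
(2,4): flips 1 -> legal
(3,1): flips 1 -> legal
(3,4): no bracket -> illegal
(4,1): no bracket -> illegal
(4,2): flips 1 -> legal
(4,3): no bracket -> illegal
W mobility = 6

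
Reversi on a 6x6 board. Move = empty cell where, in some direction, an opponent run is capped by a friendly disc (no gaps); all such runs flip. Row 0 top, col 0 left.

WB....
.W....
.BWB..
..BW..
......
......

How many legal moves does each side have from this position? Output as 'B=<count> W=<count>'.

Answer: B=3 W=6

Derivation:
-- B to move --
(0,2): no bracket -> illegal
(1,0): no bracket -> illegal
(1,2): flips 1 -> legal
(1,3): no bracket -> illegal
(2,0): no bracket -> illegal
(2,4): no bracket -> illegal
(3,1): no bracket -> illegal
(3,4): flips 1 -> legal
(4,2): no bracket -> illegal
(4,3): flips 1 -> legal
(4,4): no bracket -> illegal
B mobility = 3
-- W to move --
(0,2): flips 1 -> legal
(1,0): no bracket -> illegal
(1,2): no bracket -> illegal
(1,3): flips 1 -> legal
(1,4): no bracket -> illegal
(2,0): flips 1 -> legal
(2,4): flips 1 -> legal
(3,0): no bracket -> illegal
(3,1): flips 2 -> legal
(3,4): no bracket -> illegal
(4,1): no bracket -> illegal
(4,2): flips 1 -> legal
(4,3): no bracket -> illegal
W mobility = 6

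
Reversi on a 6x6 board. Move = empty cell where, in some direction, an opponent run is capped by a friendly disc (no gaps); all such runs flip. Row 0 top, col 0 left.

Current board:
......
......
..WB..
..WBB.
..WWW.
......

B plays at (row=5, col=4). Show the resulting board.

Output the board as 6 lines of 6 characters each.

Answer: ......
......
..WB..
..WBB.
..WWB.
....B.

Derivation:
Place B at (5,4); scan 8 dirs for brackets.
Dir NW: opp run (4,3) (3,2), next='.' -> no flip
Dir N: opp run (4,4) capped by B -> flip
Dir NE: first cell '.' (not opp) -> no flip
Dir W: first cell '.' (not opp) -> no flip
Dir E: first cell '.' (not opp) -> no flip
Dir SW: edge -> no flip
Dir S: edge -> no flip
Dir SE: edge -> no flip
All flips: (4,4)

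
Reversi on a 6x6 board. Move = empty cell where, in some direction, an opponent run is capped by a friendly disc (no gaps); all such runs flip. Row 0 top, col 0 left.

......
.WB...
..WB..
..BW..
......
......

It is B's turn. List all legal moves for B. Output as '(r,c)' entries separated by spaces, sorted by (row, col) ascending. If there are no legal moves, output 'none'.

Answer: (1,0) (2,1) (3,4) (4,3)

Derivation:
(0,0): no bracket -> illegal
(0,1): no bracket -> illegal
(0,2): no bracket -> illegal
(1,0): flips 1 -> legal
(1,3): no bracket -> illegal
(2,0): no bracket -> illegal
(2,1): flips 1 -> legal
(2,4): no bracket -> illegal
(3,1): no bracket -> illegal
(3,4): flips 1 -> legal
(4,2): no bracket -> illegal
(4,3): flips 1 -> legal
(4,4): no bracket -> illegal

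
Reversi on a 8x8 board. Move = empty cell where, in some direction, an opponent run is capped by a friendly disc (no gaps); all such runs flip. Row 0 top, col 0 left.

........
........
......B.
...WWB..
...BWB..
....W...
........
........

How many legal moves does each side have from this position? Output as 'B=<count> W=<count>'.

Answer: B=6 W=8

Derivation:
-- B to move --
(2,2): no bracket -> illegal
(2,3): flips 2 -> legal
(2,4): no bracket -> illegal
(2,5): flips 1 -> legal
(3,2): flips 2 -> legal
(4,2): no bracket -> illegal
(5,3): flips 1 -> legal
(5,5): no bracket -> illegal
(6,3): flips 1 -> legal
(6,4): no bracket -> illegal
(6,5): flips 1 -> legal
B mobility = 6
-- W to move --
(1,5): no bracket -> illegal
(1,6): no bracket -> illegal
(1,7): flips 2 -> legal
(2,4): no bracket -> illegal
(2,5): no bracket -> illegal
(2,7): no bracket -> illegal
(3,2): flips 1 -> legal
(3,6): flips 2 -> legal
(3,7): no bracket -> illegal
(4,2): flips 1 -> legal
(4,6): flips 1 -> legal
(5,2): flips 1 -> legal
(5,3): flips 1 -> legal
(5,5): no bracket -> illegal
(5,6): flips 1 -> legal
W mobility = 8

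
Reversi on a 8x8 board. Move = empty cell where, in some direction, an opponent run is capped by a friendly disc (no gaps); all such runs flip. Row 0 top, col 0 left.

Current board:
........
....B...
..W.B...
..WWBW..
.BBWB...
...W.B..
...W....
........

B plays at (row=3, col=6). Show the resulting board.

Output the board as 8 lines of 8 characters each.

Answer: ........
....B...
..W.B...
..WWBBB.
.BBWB...
...W.B..
...W....
........

Derivation:
Place B at (3,6); scan 8 dirs for brackets.
Dir NW: first cell '.' (not opp) -> no flip
Dir N: first cell '.' (not opp) -> no flip
Dir NE: first cell '.' (not opp) -> no flip
Dir W: opp run (3,5) capped by B -> flip
Dir E: first cell '.' (not opp) -> no flip
Dir SW: first cell '.' (not opp) -> no flip
Dir S: first cell '.' (not opp) -> no flip
Dir SE: first cell '.' (not opp) -> no flip
All flips: (3,5)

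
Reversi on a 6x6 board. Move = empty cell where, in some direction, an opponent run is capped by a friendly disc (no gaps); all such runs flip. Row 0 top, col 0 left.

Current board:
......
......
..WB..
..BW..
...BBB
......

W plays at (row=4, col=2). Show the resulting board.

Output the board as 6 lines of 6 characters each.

Answer: ......
......
..WB..
..WW..
..WBBB
......

Derivation:
Place W at (4,2); scan 8 dirs for brackets.
Dir NW: first cell '.' (not opp) -> no flip
Dir N: opp run (3,2) capped by W -> flip
Dir NE: first cell 'W' (not opp) -> no flip
Dir W: first cell '.' (not opp) -> no flip
Dir E: opp run (4,3) (4,4) (4,5), next=edge -> no flip
Dir SW: first cell '.' (not opp) -> no flip
Dir S: first cell '.' (not opp) -> no flip
Dir SE: first cell '.' (not opp) -> no flip
All flips: (3,2)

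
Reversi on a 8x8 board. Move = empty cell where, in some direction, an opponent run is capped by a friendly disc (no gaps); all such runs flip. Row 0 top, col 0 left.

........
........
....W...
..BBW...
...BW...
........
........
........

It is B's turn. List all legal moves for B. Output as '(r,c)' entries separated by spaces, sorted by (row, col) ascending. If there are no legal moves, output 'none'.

(1,3): no bracket -> illegal
(1,4): no bracket -> illegal
(1,5): flips 1 -> legal
(2,3): no bracket -> illegal
(2,5): flips 1 -> legal
(3,5): flips 1 -> legal
(4,5): flips 1 -> legal
(5,3): no bracket -> illegal
(5,4): no bracket -> illegal
(5,5): flips 1 -> legal

Answer: (1,5) (2,5) (3,5) (4,5) (5,5)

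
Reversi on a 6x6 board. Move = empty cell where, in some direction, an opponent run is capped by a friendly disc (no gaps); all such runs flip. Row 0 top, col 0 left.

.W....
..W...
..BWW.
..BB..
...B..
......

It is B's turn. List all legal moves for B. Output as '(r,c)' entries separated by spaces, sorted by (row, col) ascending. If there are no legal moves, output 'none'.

(0,0): no bracket -> illegal
(0,2): flips 1 -> legal
(0,3): no bracket -> illegal
(1,0): no bracket -> illegal
(1,1): no bracket -> illegal
(1,3): flips 1 -> legal
(1,4): flips 1 -> legal
(1,5): flips 1 -> legal
(2,1): no bracket -> illegal
(2,5): flips 2 -> legal
(3,4): no bracket -> illegal
(3,5): no bracket -> illegal

Answer: (0,2) (1,3) (1,4) (1,5) (2,5)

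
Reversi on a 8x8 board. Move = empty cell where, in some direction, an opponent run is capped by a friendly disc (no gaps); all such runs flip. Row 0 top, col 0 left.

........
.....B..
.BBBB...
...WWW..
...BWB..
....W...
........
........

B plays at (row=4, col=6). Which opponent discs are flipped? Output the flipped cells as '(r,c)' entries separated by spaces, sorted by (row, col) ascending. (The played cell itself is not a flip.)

Answer: (3,5)

Derivation:
Dir NW: opp run (3,5) capped by B -> flip
Dir N: first cell '.' (not opp) -> no flip
Dir NE: first cell '.' (not opp) -> no flip
Dir W: first cell 'B' (not opp) -> no flip
Dir E: first cell '.' (not opp) -> no flip
Dir SW: first cell '.' (not opp) -> no flip
Dir S: first cell '.' (not opp) -> no flip
Dir SE: first cell '.' (not opp) -> no flip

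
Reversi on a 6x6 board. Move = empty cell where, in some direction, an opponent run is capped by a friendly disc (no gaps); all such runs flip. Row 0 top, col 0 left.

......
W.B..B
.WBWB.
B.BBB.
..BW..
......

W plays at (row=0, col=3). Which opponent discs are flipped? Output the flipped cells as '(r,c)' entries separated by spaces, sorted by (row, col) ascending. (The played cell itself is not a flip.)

Dir NW: edge -> no flip
Dir N: edge -> no flip
Dir NE: edge -> no flip
Dir W: first cell '.' (not opp) -> no flip
Dir E: first cell '.' (not opp) -> no flip
Dir SW: opp run (1,2) capped by W -> flip
Dir S: first cell '.' (not opp) -> no flip
Dir SE: first cell '.' (not opp) -> no flip

Answer: (1,2)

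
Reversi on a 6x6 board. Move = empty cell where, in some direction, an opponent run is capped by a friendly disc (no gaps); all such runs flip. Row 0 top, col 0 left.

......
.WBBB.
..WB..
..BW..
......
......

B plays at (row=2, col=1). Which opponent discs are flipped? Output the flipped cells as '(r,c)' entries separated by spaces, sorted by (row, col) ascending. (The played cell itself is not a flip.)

Answer: (2,2)

Derivation:
Dir NW: first cell '.' (not opp) -> no flip
Dir N: opp run (1,1), next='.' -> no flip
Dir NE: first cell 'B' (not opp) -> no flip
Dir W: first cell '.' (not opp) -> no flip
Dir E: opp run (2,2) capped by B -> flip
Dir SW: first cell '.' (not opp) -> no flip
Dir S: first cell '.' (not opp) -> no flip
Dir SE: first cell 'B' (not opp) -> no flip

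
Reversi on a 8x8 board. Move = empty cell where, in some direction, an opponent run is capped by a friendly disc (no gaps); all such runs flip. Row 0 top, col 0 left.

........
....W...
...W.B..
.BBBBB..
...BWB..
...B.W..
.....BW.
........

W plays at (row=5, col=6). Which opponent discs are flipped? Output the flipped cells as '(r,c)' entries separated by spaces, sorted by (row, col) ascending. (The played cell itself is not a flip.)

Dir NW: opp run (4,5) (3,4) capped by W -> flip
Dir N: first cell '.' (not opp) -> no flip
Dir NE: first cell '.' (not opp) -> no flip
Dir W: first cell 'W' (not opp) -> no flip
Dir E: first cell '.' (not opp) -> no flip
Dir SW: opp run (6,5), next='.' -> no flip
Dir S: first cell 'W' (not opp) -> no flip
Dir SE: first cell '.' (not opp) -> no flip

Answer: (3,4) (4,5)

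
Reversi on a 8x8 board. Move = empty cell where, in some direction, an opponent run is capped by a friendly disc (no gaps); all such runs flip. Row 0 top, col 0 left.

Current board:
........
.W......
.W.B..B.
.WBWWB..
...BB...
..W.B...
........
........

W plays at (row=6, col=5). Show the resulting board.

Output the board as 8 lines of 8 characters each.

Place W at (6,5); scan 8 dirs for brackets.
Dir NW: opp run (5,4) (4,3) (3,2) capped by W -> flip
Dir N: first cell '.' (not opp) -> no flip
Dir NE: first cell '.' (not opp) -> no flip
Dir W: first cell '.' (not opp) -> no flip
Dir E: first cell '.' (not opp) -> no flip
Dir SW: first cell '.' (not opp) -> no flip
Dir S: first cell '.' (not opp) -> no flip
Dir SE: first cell '.' (not opp) -> no flip
All flips: (3,2) (4,3) (5,4)

Answer: ........
.W......
.W.B..B.
.WWWWB..
...WB...
..W.W...
.....W..
........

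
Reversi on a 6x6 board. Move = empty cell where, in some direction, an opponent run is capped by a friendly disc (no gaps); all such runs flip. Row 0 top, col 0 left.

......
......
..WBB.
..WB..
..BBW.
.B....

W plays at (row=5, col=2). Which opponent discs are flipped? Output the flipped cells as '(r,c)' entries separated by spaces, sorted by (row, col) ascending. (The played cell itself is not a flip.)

Dir NW: first cell '.' (not opp) -> no flip
Dir N: opp run (4,2) capped by W -> flip
Dir NE: opp run (4,3), next='.' -> no flip
Dir W: opp run (5,1), next='.' -> no flip
Dir E: first cell '.' (not opp) -> no flip
Dir SW: edge -> no flip
Dir S: edge -> no flip
Dir SE: edge -> no flip

Answer: (4,2)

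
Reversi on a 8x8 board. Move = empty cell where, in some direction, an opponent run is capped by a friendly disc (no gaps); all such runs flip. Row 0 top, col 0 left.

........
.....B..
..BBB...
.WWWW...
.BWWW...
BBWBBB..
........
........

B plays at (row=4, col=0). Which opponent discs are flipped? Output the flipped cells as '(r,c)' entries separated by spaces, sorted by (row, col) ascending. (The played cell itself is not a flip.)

Dir NW: edge -> no flip
Dir N: first cell '.' (not opp) -> no flip
Dir NE: opp run (3,1) capped by B -> flip
Dir W: edge -> no flip
Dir E: first cell 'B' (not opp) -> no flip
Dir SW: edge -> no flip
Dir S: first cell 'B' (not opp) -> no flip
Dir SE: first cell 'B' (not opp) -> no flip

Answer: (3,1)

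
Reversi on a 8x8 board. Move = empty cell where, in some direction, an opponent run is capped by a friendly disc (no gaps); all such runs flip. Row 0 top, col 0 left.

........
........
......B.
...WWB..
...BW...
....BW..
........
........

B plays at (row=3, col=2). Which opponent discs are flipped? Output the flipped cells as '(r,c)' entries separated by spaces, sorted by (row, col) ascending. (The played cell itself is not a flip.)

Dir NW: first cell '.' (not opp) -> no flip
Dir N: first cell '.' (not opp) -> no flip
Dir NE: first cell '.' (not opp) -> no flip
Dir W: first cell '.' (not opp) -> no flip
Dir E: opp run (3,3) (3,4) capped by B -> flip
Dir SW: first cell '.' (not opp) -> no flip
Dir S: first cell '.' (not opp) -> no flip
Dir SE: first cell 'B' (not opp) -> no flip

Answer: (3,3) (3,4)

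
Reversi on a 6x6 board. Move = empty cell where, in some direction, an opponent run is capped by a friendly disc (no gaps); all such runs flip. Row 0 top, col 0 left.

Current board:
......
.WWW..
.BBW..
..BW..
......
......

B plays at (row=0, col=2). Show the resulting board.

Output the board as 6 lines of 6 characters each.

Answer: ..B...
.WBW..
.BBW..
..BW..
......
......

Derivation:
Place B at (0,2); scan 8 dirs for brackets.
Dir NW: edge -> no flip
Dir N: edge -> no flip
Dir NE: edge -> no flip
Dir W: first cell '.' (not opp) -> no flip
Dir E: first cell '.' (not opp) -> no flip
Dir SW: opp run (1,1), next='.' -> no flip
Dir S: opp run (1,2) capped by B -> flip
Dir SE: opp run (1,3), next='.' -> no flip
All flips: (1,2)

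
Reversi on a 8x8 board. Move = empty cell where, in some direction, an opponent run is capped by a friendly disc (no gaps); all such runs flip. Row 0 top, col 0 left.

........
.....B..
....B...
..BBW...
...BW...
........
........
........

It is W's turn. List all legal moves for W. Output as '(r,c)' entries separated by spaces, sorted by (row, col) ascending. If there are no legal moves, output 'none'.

(0,4): no bracket -> illegal
(0,5): no bracket -> illegal
(0,6): no bracket -> illegal
(1,3): no bracket -> illegal
(1,4): flips 1 -> legal
(1,6): no bracket -> illegal
(2,1): no bracket -> illegal
(2,2): flips 1 -> legal
(2,3): no bracket -> illegal
(2,5): no bracket -> illegal
(2,6): no bracket -> illegal
(3,1): flips 2 -> legal
(3,5): no bracket -> illegal
(4,1): no bracket -> illegal
(4,2): flips 1 -> legal
(5,2): flips 1 -> legal
(5,3): no bracket -> illegal
(5,4): no bracket -> illegal

Answer: (1,4) (2,2) (3,1) (4,2) (5,2)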